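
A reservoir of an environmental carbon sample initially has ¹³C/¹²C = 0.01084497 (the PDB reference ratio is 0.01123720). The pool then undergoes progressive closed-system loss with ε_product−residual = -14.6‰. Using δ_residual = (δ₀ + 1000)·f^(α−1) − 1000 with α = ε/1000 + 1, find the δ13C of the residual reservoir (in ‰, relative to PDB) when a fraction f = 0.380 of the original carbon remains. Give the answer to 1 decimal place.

δ₀ = (0.01084497/0.01123720 − 1)×1000 = (0.965095 − 1)×1000 = -34.905‰
α − 1 = ε/1000 = -0.0146
f^(α−1) = 0.380^(-0.0146) = 1.014227
δ_res = (-34.905 + 1000) × 1.014227 − 1000 = 978.826 − 1000 = -21.17‰

-21.2‰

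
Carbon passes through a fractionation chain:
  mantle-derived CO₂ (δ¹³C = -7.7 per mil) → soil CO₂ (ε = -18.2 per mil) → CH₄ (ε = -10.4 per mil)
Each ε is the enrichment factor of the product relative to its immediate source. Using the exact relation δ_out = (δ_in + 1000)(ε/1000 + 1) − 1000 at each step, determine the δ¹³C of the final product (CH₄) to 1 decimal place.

step 1: δ = (-7.70 + 1000)·(-18.2/1000 + 1) − 1000 = -25.76 per mil
step 2: δ = (-25.76 + 1000)·(-10.4/1000 + 1) − 1000 = -35.89 per mil

-35.9 per mil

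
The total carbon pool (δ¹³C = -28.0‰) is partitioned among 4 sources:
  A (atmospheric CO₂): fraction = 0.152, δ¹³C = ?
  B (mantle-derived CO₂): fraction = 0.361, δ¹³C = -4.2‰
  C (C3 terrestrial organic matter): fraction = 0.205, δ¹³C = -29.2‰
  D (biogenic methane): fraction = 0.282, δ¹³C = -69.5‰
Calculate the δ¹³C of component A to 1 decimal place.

-5.9‰

Isotope mass balance: δ_bulk = Σ fᵢ·δᵢ.
-28.0 = 0.152×δ_A + 0.361×(-4.2) + 0.205×(-29.2) + 0.282×(-69.5)
0.152·δ_A = -28.0 − (-27.101) = -0.899
δ_A = -0.899 / 0.152 = -5.91‰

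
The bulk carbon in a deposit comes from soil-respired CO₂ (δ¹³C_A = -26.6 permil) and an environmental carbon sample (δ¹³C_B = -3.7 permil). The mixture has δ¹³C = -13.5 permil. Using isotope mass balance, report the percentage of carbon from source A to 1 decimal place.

δ_mix = f_A·δ_A + (1 − f_A)·δ_B  ⇒  f_A = (δ_mix − δ_B)/(δ_A − δ_B)
f_A = (-13.5 − (-3.7)) / (-26.6 − (-3.7))
f_A = -9.8 / -22.9 = 0.4279

42.8%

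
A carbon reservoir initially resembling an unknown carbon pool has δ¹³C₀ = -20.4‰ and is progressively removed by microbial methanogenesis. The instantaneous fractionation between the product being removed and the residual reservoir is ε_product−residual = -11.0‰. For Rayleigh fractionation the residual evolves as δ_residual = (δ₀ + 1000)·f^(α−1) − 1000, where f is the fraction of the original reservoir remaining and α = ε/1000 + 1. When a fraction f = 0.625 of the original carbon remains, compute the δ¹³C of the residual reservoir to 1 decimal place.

-15.3‰

Rayleigh residual: δ_res = (δ₀ + 1000)·f^(α−1) − 1000
α = ε/1000 + 1 = 0.98900, so α − 1 = -0.01100
f^(α−1) = 0.625^(-0.01100) = 1.005183
δ_res = (-20.4 + 1000) × 1.005183 − 1000 = 984.678 − 1000 = -15.32‰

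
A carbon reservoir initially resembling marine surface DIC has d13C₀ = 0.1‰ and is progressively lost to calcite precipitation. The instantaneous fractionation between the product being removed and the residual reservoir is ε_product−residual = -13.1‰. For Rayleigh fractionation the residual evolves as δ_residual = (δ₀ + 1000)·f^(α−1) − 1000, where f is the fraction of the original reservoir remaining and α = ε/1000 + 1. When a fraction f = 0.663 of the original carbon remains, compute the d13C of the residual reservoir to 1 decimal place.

Rayleigh residual: δ_res = (δ₀ + 1000)·f^(α−1) − 1000
α = ε/1000 + 1 = 0.98690, so α − 1 = -0.01310
f^(α−1) = 0.663^(-0.01310) = 1.005398
δ_res = (0.1 + 1000) × 1.005398 − 1000 = 1005.499 − 1000 = 5.50‰

5.5‰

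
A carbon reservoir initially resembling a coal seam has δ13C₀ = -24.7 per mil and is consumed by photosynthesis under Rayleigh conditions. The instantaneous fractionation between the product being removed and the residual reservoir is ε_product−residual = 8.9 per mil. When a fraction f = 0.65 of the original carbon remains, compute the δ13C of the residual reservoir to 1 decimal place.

Rayleigh residual: δ_res = (δ₀ + 1000)·f^(α−1) − 1000
α = ε/1000 + 1 = 1.00890, so α − 1 = 0.00890
f^(α−1) = 0.65^(0.00890) = 0.996173
δ_res = (-24.7 + 1000) × 0.996173 − 1000 = 971.568 − 1000 = -28.43 per mil

-28.4 per mil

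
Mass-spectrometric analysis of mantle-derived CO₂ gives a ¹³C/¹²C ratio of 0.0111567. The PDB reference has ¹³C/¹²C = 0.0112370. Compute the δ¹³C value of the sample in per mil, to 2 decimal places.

δ¹³C = (R_sample / R_standard − 1) × 1000
R_sample / R_standard = 0.0111567 / 0.0112370 = 0.992854
δ¹³C = (0.992854 − 1) × 1000 = -7.146 per mil

-7.15 per mil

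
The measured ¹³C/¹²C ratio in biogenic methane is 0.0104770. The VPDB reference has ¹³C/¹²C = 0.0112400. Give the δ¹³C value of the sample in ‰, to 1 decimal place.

δ¹³C = (R_sample / R_standard − 1) × 1000
R_sample / R_standard = 0.0104770 / 0.0112400 = 0.932117
δ¹³C = (0.932117 − 1) × 1000 = -67.88‰

-67.9‰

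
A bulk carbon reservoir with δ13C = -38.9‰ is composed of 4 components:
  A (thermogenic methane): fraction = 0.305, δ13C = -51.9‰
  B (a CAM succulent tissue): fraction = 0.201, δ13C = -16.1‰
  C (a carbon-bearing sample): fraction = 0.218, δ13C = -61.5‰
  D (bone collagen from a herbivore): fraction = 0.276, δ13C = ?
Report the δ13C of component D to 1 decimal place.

Isotope mass balance: δ_bulk = Σ fᵢ·δᵢ.
-38.9 = 0.305×(-51.9) + 0.201×(-16.1) + 0.218×(-61.5) + 0.276×δ_D
0.276·δ_D = -38.9 − (-32.473) = -6.427
δ_D = -6.427 / 0.276 = -23.29‰

-23.3‰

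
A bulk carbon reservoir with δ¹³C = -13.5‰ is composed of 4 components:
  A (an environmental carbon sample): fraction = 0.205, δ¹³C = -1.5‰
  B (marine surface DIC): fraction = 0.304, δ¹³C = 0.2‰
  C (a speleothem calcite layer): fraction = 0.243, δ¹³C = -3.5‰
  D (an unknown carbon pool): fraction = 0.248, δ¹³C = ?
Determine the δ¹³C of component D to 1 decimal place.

Isotope mass balance: δ_bulk = Σ fᵢ·δᵢ.
-13.5 = 0.205×(-1.5) + 0.304×(0.2) + 0.243×(-3.5) + 0.248×δ_D
0.248·δ_D = -13.5 − (-1.097) = -12.403
δ_D = -12.403 / 0.248 = -50.01‰

-50.0‰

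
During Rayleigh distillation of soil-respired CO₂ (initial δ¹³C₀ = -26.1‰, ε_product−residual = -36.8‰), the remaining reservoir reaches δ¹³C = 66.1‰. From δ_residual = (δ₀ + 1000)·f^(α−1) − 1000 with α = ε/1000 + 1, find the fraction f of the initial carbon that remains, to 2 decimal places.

α − 1 = ε/1000 = -0.0368
(δ_res + 1000)/(δ₀ + 1000) = (66.1 + 1000)/(-26.1 + 1000) = 1066.1/973.9 = 1.094671
f = 1.094671^(1/-0.0368) = exp(ln(1.094671)/-0.0368) = exp(0.09045/-0.0368)
f = exp(-2.4580) = 0.0856

0.09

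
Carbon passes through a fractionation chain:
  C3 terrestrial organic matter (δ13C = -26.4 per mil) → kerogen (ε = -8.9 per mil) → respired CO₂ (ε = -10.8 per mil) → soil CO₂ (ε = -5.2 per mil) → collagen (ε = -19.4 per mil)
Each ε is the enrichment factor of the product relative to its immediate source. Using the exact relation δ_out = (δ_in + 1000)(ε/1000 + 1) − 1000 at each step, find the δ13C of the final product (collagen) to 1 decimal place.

-68.9 per mil

step 1: δ = (-26.40 + 1000)·(-8.9/1000 + 1) − 1000 = -35.07 per mil
step 2: δ = (-35.07 + 1000)·(-10.8/1000 + 1) − 1000 = -45.49 per mil
step 3: δ = (-45.49 + 1000)·(-5.2/1000 + 1) − 1000 = -50.45 per mil
step 4: δ = (-50.45 + 1000)·(-19.4/1000 + 1) − 1000 = -68.87 per mil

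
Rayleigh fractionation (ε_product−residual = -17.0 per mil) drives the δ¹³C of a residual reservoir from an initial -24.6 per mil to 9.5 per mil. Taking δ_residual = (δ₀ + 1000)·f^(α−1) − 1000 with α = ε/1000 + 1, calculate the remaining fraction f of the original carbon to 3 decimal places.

α − 1 = ε/1000 = -0.0170
(δ_res + 1000)/(δ₀ + 1000) = (9.5 + 1000)/(-24.6 + 1000) = 1009.5/975.4 = 1.034960
f = 1.034960^(1/-0.0170) = exp(ln(1.034960)/-0.0170) = exp(0.03436/-0.0170)
f = exp(-2.0213) = 0.1325

0.132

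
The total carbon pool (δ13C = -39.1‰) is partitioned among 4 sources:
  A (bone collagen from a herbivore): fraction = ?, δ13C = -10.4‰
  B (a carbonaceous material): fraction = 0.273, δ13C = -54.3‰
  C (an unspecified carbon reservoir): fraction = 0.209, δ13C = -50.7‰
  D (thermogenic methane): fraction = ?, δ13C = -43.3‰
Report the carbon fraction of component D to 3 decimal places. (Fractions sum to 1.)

0.252

Let f_D and f_A be the unknown fractions; fractions sum to 1 so f_D + f_A = 0.518.
Mass balance: Σ fᵢ·δᵢ = δ_bulk ⇒ f_D·(-43.3) + f_A·(-10.4) = -39.1 − (-25.420) = -13.680
Substitute f_A = 0.518 − f_D:
f_D·(-43.3 − -10.4) = -13.680 − 0.518×(-10.4) = -8.293
f_D = -8.293 / -32.9 = 0.2521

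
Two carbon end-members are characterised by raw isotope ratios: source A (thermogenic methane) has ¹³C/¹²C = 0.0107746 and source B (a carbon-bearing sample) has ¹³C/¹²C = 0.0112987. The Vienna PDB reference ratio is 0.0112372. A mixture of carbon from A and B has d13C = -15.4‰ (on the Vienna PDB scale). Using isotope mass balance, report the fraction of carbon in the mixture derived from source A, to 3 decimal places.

δ_A = (0.0107746/0.0112372 − 1)×1000 = (0.958833 − 1)×1000 = -41.167‰
δ_B = (0.0112987/0.0112372 − 1)×1000 = (1.005473 − 1)×1000 = 5.473‰
f_A = (δ_mix − δ_B)/(δ_A − δ_B) = (-15.4 − (5.473))/(-41.167 − (5.473))
f_A = -20.873 / -46.640 = 0.4475

0.448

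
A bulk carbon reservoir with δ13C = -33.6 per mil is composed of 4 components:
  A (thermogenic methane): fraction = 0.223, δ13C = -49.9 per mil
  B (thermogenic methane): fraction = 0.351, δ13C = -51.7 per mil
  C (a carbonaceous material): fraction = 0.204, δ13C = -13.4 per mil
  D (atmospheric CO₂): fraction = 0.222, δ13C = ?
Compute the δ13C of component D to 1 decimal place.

-7.2 per mil

Isotope mass balance: δ_bulk = Σ fᵢ·δᵢ.
-33.6 = 0.223×(-49.9) + 0.351×(-51.7) + 0.204×(-13.4) + 0.222×δ_D
0.222·δ_D = -33.6 − (-32.008) = -1.592
δ_D = -1.592 / 0.222 = -7.17 per mil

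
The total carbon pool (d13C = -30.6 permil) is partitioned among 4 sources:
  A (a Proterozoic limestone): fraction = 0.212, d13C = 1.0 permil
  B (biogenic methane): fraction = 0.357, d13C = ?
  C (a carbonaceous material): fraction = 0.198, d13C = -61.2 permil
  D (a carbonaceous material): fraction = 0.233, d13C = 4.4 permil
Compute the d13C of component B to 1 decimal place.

Isotope mass balance: δ_bulk = Σ fᵢ·δᵢ.
-30.6 = 0.212×(1.0) + 0.357×δ_B + 0.198×(-61.2) + 0.233×(4.4)
0.357·δ_B = -30.6 − (-10.880) = -19.720
δ_B = -19.720 / 0.357 = -55.24 permil

-55.2 permil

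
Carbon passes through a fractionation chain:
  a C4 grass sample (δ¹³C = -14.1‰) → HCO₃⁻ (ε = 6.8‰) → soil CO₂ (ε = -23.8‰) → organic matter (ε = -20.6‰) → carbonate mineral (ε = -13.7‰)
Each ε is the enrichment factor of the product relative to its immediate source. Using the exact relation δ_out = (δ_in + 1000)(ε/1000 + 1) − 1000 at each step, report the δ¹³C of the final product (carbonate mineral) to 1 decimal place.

-64.0‰

step 1: δ = (-14.10 + 1000)·(6.8/1000 + 1) − 1000 = -7.40‰
step 2: δ = (-7.40 + 1000)·(-23.8/1000 + 1) − 1000 = -31.02‰
step 3: δ = (-31.02 + 1000)·(-20.6/1000 + 1) − 1000 = -50.98‰
step 4: δ = (-50.98 + 1000)·(-13.7/1000 + 1) − 1000 = -63.98‰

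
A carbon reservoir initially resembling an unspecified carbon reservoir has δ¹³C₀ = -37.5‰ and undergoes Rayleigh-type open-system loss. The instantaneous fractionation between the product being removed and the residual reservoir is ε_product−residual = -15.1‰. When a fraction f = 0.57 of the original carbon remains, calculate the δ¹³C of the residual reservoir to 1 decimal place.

-29.3‰

Rayleigh residual: δ_res = (δ₀ + 1000)·f^(α−1) − 1000
α = ε/1000 + 1 = 0.98490, so α − 1 = -0.01510
f^(α−1) = 0.57^(-0.01510) = 1.008524
δ_res = (-37.5 + 1000) × 1.008524 − 1000 = 970.704 − 1000 = -29.30‰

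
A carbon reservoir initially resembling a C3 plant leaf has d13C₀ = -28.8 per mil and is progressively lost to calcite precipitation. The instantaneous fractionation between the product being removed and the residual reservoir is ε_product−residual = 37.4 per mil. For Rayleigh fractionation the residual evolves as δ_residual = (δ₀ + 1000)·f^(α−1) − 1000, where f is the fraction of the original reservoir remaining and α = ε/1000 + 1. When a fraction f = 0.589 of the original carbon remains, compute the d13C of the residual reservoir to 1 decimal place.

-47.8 per mil

Rayleigh residual: δ_res = (δ₀ + 1000)·f^(α−1) − 1000
α = ε/1000 + 1 = 1.03740, so α − 1 = 0.03740
f^(α−1) = 0.589^(0.03740) = 0.980398
δ_res = (-28.8 + 1000) × 0.980398 − 1000 = 952.162 − 1000 = -47.84 per mil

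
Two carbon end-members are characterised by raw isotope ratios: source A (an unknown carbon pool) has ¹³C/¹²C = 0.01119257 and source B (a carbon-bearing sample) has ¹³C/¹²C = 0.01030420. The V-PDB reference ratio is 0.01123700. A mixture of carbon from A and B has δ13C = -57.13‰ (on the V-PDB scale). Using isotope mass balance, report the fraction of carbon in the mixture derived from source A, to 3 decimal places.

0.327

δ_A = (0.01119257/0.01123700 − 1)×1000 = (0.996046 − 1)×1000 = -3.954‰
δ_B = (0.01030420/0.01123700 − 1)×1000 = (0.916989 − 1)×1000 = -83.011‰
f_A = (δ_mix − δ_B)/(δ_A − δ_B) = (-57.13 − (-83.011))/(-3.954 − (-83.011))
f_A = 25.881 / 79.058 = 0.3274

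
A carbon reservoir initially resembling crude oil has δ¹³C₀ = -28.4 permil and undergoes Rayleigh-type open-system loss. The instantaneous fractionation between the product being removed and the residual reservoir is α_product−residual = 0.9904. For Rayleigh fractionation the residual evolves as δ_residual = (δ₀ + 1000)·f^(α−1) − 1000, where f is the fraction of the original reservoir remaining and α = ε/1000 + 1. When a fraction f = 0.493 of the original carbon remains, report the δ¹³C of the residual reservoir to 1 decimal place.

-21.8 permil

Rayleigh residual: δ_res = (δ₀ + 1000)·f^(α−1) − 1000
α − 1 = -0.00960
f^(α−1) = 0.493^(-0.00960) = 1.006813
δ_res = (-28.4 + 1000) × 1.006813 − 1000 = 978.219 − 1000 = -21.78 permil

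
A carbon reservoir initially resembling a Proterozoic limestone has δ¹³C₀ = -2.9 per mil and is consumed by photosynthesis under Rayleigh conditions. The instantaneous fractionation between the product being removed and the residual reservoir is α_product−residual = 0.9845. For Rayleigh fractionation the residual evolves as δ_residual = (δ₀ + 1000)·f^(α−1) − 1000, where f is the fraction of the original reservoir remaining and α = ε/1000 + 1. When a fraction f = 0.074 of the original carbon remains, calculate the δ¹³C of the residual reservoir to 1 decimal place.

38.2 per mil

Rayleigh residual: δ_res = (δ₀ + 1000)·f^(α−1) − 1000
α − 1 = -0.01550
f^(α−1) = 0.074^(-0.01550) = 1.041183
δ_res = (-2.9 + 1000) × 1.041183 − 1000 = 1038.163 − 1000 = 38.16 per mil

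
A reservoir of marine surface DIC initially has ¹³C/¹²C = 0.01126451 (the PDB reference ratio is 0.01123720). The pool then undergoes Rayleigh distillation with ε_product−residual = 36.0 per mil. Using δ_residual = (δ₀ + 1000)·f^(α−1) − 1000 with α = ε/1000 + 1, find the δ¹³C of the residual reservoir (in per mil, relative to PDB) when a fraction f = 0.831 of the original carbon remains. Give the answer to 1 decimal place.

-4.2 per mil

δ₀ = (0.01126451/0.01123720 − 1)×1000 = (1.002430 − 1)×1000 = 2.430 per mil
α − 1 = ε/1000 = 0.0360
f^(α−1) = 0.831^(0.0360) = 0.993358
δ_res = (2.430 + 1000) × 0.993358 − 1000 = 995.772 − 1000 = -4.23 per mil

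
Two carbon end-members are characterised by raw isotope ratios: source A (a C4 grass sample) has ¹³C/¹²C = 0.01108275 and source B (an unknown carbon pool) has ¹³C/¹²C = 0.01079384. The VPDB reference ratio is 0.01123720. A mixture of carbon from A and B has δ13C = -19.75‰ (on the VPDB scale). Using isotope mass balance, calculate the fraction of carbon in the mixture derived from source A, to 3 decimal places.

δ_A = (0.01108275/0.01123720 − 1)×1000 = (0.986255 − 1)×1000 = -13.745‰
δ_B = (0.01079384/0.01123720 − 1)×1000 = (0.960545 − 1)×1000 = -39.455‰
f_A = (δ_mix − δ_B)/(δ_A − δ_B) = (-19.75 − (-39.455))/(-13.745 − (-39.455))
f_A = 19.705 / 25.710 = 0.7664

0.766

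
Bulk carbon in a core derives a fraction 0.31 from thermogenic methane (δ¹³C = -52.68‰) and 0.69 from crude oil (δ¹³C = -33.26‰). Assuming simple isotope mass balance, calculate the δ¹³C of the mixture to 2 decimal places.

δ_mix = f_A·δ_A + f_B·δ_B
δ_mix = 0.31 × (-52.68) + 0.69 × (-33.26)
δ_mix = -16.331 + -22.949 = -39.280‰

-39.28‰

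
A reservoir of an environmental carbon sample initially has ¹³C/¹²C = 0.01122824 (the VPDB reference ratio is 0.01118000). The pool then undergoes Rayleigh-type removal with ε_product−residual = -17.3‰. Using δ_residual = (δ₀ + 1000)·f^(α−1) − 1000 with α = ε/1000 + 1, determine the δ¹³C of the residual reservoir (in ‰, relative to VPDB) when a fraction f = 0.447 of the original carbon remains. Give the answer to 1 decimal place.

δ₀ = (0.01122824/0.01118000 − 1)×1000 = (1.004315 − 1)×1000 = 4.315‰
α − 1 = ε/1000 = -0.0173
f^(α−1) = 0.447^(-0.0173) = 1.014027
δ_res = (4.315 + 1000) × 1.014027 − 1000 = 1018.403 − 1000 = 18.40‰

18.4‰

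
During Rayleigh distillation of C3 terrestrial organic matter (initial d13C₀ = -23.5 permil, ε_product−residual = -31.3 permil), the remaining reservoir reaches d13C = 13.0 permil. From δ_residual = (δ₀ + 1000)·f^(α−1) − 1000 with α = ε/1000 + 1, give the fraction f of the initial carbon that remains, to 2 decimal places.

0.31

α − 1 = ε/1000 = -0.0313
(δ_res + 1000)/(δ₀ + 1000) = (13.0 + 1000)/(-23.5 + 1000) = 1013.0/976.5 = 1.037378
f = 1.037378^(1/-0.0313) = exp(ln(1.037378)/-0.0313) = exp(0.03670/-0.0313)
f = exp(-1.1724) = 0.3096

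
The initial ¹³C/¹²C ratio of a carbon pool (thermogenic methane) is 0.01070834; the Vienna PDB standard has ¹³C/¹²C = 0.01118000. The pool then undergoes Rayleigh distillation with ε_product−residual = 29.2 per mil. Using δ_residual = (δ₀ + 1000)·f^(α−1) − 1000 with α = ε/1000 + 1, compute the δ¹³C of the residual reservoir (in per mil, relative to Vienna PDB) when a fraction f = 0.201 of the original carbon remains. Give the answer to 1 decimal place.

δ₀ = (0.01070834/0.01118000 − 1)×1000 = (0.957812 − 1)×1000 = -42.188 per mil
α − 1 = ε/1000 = 0.0292
f^(α−1) = 0.201^(0.0292) = 0.954231
δ_res = (-42.188 + 1000) × 0.954231 − 1000 = 913.974 − 1000 = -86.03 per mil

-86.0 per mil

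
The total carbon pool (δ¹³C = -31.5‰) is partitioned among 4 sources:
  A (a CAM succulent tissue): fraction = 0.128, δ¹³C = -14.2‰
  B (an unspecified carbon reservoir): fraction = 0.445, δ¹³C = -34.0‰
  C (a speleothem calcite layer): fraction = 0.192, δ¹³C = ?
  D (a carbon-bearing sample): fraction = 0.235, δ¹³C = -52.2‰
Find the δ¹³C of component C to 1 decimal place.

-11.9‰

Isotope mass balance: δ_bulk = Σ fᵢ·δᵢ.
-31.5 = 0.128×(-14.2) + 0.445×(-34.0) + 0.192×δ_C + 0.235×(-52.2)
0.192·δ_C = -31.5 − (-29.215) = -2.285
δ_C = -2.285 / 0.192 = -11.90‰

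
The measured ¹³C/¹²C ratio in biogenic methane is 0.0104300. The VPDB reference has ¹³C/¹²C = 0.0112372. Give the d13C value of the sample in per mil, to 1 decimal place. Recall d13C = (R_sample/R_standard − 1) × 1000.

d13C = (R_sample / R_standard − 1) × 1000
R_sample / R_standard = 0.0104300 / 0.0112372 = 0.928167
d13C = (0.928167 − 1) × 1000 = -71.83 per mil

-71.8 per mil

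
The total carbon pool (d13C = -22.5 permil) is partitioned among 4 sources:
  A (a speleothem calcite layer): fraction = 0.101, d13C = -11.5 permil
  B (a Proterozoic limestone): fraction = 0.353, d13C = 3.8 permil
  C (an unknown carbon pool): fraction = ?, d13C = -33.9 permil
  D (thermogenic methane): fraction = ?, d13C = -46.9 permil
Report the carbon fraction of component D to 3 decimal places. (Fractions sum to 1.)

0.321

Let f_D and f_C be the unknown fractions; fractions sum to 1 so f_D + f_C = 0.546.
Mass balance: Σ fᵢ·δᵢ = δ_bulk ⇒ f_D·(-46.9) + f_C·(-33.9) = -22.5 − (0.180) = -22.680
Substitute f_C = 0.546 − f_D:
f_D·(-46.9 − -33.9) = -22.680 − 0.546×(-33.9) = -4.171
f_D = -4.171 / -13.0 = 0.3208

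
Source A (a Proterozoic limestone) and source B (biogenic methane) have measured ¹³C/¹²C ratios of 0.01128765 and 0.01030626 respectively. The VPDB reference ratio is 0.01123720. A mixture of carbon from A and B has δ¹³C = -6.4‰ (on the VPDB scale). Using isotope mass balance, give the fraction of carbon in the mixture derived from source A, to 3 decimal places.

δ_A = (0.01128765/0.01123720 − 1)×1000 = (1.004490 − 1)×1000 = 4.490‰
δ_B = (0.01030626/0.01123720 − 1)×1000 = (0.917156 − 1)×1000 = -82.844‰
f_A = (δ_mix − δ_B)/(δ_A − δ_B) = (-6.4 − (-82.844))/(4.490 − (-82.844))
f_A = 76.444 / 87.334 = 0.8753

0.875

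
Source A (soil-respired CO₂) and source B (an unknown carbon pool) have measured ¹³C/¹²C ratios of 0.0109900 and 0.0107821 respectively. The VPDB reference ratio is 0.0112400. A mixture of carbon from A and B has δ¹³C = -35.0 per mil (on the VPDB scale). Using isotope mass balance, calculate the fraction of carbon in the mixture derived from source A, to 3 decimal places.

0.310

δ_A = (0.0109900/0.0112400 − 1)×1000 = (0.977758 − 1)×1000 = -22.242 per mil
δ_B = (0.0107821/0.0112400 − 1)×1000 = (0.959262 − 1)×1000 = -40.738 per mil
f_A = (δ_mix − δ_B)/(δ_A − δ_B) = (-35.0 − (-40.738))/(-22.242 − (-40.738))
f_A = 5.738 / 18.496 = 0.3102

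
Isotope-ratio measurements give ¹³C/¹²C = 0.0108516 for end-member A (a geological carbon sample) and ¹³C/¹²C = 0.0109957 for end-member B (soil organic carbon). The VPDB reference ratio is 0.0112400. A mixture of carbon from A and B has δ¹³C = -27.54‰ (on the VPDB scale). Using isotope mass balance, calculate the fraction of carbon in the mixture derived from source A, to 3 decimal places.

δ_A = (0.0108516/0.0112400 − 1)×1000 = (0.965445 − 1)×1000 = -34.555‰
δ_B = (0.0109957/0.0112400 − 1)×1000 = (0.978265 − 1)×1000 = -21.735‰
f_A = (δ_mix − δ_B)/(δ_A − δ_B) = (-27.54 − (-21.735))/(-34.555 − (-21.735))
f_A = -5.805 / -12.820 = 0.4528

0.453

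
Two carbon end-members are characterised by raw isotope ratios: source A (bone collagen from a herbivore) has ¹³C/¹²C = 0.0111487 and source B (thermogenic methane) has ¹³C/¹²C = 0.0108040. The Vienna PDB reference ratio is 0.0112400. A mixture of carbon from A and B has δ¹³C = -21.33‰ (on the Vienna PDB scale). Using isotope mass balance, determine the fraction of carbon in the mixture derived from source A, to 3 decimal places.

0.569

δ_A = (0.0111487/0.0112400 − 1)×1000 = (0.991877 − 1)×1000 = -8.123‰
δ_B = (0.0108040/0.0112400 − 1)×1000 = (0.961210 − 1)×1000 = -38.790‰
f_A = (δ_mix − δ_B)/(δ_A − δ_B) = (-21.33 − (-38.790))/(-8.123 − (-38.790))
f_A = 17.460 / 30.667 = 0.5693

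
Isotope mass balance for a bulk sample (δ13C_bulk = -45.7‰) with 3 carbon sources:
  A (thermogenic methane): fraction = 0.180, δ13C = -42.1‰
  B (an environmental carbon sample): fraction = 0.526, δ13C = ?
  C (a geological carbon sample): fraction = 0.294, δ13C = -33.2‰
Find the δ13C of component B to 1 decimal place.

Isotope mass balance: δ_bulk = Σ fᵢ·δᵢ.
-45.7 = 0.180×(-42.1) + 0.526×δ_B + 0.294×(-33.2)
0.526·δ_B = -45.7 − (-17.339) = -28.361
δ_B = -28.361 / 0.526 = -53.92‰

-53.9‰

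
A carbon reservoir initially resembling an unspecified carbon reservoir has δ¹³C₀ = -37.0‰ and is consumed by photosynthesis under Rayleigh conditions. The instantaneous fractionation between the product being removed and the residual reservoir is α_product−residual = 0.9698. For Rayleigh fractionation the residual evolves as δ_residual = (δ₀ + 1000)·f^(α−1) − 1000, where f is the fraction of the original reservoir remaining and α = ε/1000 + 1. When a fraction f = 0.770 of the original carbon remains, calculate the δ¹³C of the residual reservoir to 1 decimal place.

-29.4‰

Rayleigh residual: δ_res = (δ₀ + 1000)·f^(α−1) − 1000
α − 1 = -0.03020
f^(α−1) = 0.770^(-0.03020) = 1.007924
δ_res = (-37.0 + 1000) × 1.007924 − 1000 = 970.631 − 1000 = -29.37‰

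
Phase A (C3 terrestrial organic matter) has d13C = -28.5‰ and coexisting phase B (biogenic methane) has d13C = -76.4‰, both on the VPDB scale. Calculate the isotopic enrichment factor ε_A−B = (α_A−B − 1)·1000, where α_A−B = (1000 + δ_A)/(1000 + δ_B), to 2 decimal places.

α_A−B = (1000 + -28.5) / (1000 + -76.4) = 971.5 / 923.6 = 1.051862
ε_A−B = (1.051862 − 1) × 1000 = 51.862‰
(The approximation ε ≈ δ_A − δ_B would give 47.9‰.)

51.86‰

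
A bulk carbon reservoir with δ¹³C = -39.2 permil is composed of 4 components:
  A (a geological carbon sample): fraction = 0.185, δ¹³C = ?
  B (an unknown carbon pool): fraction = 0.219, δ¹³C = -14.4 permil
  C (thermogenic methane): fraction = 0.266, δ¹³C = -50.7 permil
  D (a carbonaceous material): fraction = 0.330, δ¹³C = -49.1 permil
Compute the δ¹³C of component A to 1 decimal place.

-34.4 permil

Isotope mass balance: δ_bulk = Σ fᵢ·δᵢ.
-39.2 = 0.185×δ_A + 0.219×(-14.4) + 0.266×(-50.7) + 0.330×(-49.1)
0.185·δ_A = -39.2 − (-32.843) = -6.357
δ_A = -6.357 / 0.185 = -34.36 permil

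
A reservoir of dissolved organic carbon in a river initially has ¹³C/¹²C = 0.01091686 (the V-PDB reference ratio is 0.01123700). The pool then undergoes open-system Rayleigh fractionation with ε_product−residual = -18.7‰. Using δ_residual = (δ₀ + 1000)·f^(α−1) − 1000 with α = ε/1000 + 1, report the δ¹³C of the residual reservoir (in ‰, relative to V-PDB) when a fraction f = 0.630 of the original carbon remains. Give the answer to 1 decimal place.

-20.1‰

δ₀ = (0.01091686/0.01123700 − 1)×1000 = (0.971510 − 1)×1000 = -28.490‰
α − 1 = ε/1000 = -0.0187
f^(α−1) = 0.630^(-0.0187) = 1.008677
δ_res = (-28.490 + 1000) × 1.008677 − 1000 = 979.940 − 1000 = -20.06‰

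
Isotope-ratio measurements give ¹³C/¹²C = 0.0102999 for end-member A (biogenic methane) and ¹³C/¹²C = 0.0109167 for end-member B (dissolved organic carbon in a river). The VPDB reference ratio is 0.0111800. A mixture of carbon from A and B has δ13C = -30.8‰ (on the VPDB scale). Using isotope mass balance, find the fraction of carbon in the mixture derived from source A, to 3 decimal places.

δ_A = (0.0102999/0.0111800 − 1)×1000 = (0.921279 − 1)×1000 = -78.721‰
δ_B = (0.0109167/0.0111800 − 1)×1000 = (0.976449 − 1)×1000 = -23.551‰
f_A = (δ_mix − δ_B)/(δ_A − δ_B) = (-30.8 − (-23.551))/(-78.721 − (-23.551))
f_A = -7.249 / -55.170 = 0.1314

0.131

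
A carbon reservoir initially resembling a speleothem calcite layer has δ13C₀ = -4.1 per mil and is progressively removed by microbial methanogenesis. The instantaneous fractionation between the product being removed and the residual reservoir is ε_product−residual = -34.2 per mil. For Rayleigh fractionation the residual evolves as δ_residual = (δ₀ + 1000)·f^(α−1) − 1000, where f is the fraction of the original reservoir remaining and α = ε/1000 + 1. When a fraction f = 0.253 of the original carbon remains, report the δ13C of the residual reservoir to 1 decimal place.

43.8 per mil

Rayleigh residual: δ_res = (δ₀ + 1000)·f^(α−1) − 1000
α = ε/1000 + 1 = 0.96580, so α − 1 = -0.03420
f^(α−1) = 0.253^(-0.03420) = 1.048125
δ_res = (-4.1 + 1000) × 1.048125 − 1000 = 1043.828 − 1000 = 43.83 per mil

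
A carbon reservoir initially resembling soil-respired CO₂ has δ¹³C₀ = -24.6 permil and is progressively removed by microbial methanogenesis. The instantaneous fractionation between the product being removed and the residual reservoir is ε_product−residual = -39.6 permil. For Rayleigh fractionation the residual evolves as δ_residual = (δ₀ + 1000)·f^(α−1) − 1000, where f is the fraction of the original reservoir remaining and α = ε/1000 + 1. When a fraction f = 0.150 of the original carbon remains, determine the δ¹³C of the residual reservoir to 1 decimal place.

Rayleigh residual: δ_res = (δ₀ + 1000)·f^(α−1) − 1000
α = ε/1000 + 1 = 0.96040, so α − 1 = -0.03960
f^(α−1) = 0.150^(-0.03960) = 1.078020
δ_res = (-24.6 + 1000) × 1.078020 − 1000 = 1051.501 − 1000 = 51.50 permil

51.5 permil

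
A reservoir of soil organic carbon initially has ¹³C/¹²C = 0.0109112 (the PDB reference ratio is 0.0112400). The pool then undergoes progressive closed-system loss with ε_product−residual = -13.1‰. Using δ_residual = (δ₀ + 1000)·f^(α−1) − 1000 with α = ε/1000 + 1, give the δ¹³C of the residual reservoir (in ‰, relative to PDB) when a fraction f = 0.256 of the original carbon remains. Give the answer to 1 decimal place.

δ₀ = (0.0109112/0.0112400 − 1)×1000 = (0.970747 − 1)×1000 = -29.253‰
α − 1 = ε/1000 = -0.0131
f^(α−1) = 0.256^(-0.0131) = 1.018010
δ_res = (-29.253 + 1000) × 1.018010 − 1000 = 988.231 − 1000 = -11.77‰

-11.8‰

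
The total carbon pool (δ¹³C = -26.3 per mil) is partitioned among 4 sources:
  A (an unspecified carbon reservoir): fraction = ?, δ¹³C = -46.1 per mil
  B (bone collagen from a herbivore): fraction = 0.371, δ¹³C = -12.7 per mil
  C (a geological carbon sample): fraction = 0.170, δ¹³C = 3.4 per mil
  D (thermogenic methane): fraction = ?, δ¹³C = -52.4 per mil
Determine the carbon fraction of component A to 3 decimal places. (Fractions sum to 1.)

0.299

Let f_A and f_D be the unknown fractions; fractions sum to 1 so f_A + f_D = 0.459.
Mass balance: Σ fᵢ·δᵢ = δ_bulk ⇒ f_A·(-46.1) + f_D·(-52.4) = -26.3 − (-4.134) = -22.166
Substitute f_D = 0.459 − f_A:
f_A·(-46.1 − -52.4) = -22.166 − 0.459×(-52.4) = 1.885
f_A = 1.885 / 6.3 = 0.2993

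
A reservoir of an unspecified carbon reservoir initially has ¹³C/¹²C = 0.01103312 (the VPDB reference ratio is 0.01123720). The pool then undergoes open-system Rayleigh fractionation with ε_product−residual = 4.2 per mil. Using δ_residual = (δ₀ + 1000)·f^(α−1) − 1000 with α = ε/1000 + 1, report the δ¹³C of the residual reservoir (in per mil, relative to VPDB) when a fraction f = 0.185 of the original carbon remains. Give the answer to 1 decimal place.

δ₀ = (0.01103312/0.01123720 − 1)×1000 = (0.981839 − 1)×1000 = -18.161 per mil
α − 1 = ε/1000 = 0.0042
f^(α−1) = 0.185^(0.0042) = 0.992938
δ_res = (-18.161 + 1000) × 0.992938 − 1000 = 974.905 − 1000 = -25.09 per mil

-25.1 per mil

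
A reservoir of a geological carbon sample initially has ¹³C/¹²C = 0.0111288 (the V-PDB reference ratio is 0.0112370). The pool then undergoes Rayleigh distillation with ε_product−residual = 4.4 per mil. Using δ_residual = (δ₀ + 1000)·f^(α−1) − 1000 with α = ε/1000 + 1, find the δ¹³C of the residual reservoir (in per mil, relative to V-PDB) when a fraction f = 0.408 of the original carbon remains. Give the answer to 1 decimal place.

-13.5 per mil

δ₀ = (0.0111288/0.0112370 − 1)×1000 = (0.990371 − 1)×1000 = -9.629 per mil
α − 1 = ε/1000 = 0.0044
f^(α−1) = 0.408^(0.0044) = 0.996063
δ_res = (-9.629 + 1000) × 0.996063 − 1000 = 986.472 − 1000 = -13.53 per mil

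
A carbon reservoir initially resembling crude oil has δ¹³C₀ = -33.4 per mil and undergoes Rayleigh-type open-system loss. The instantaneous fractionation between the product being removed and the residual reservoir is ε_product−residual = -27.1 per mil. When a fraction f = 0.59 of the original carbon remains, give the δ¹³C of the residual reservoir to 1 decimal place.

Rayleigh residual: δ_res = (δ₀ + 1000)·f^(α−1) − 1000
α = ε/1000 + 1 = 0.97290, so α − 1 = -0.02710
f^(α−1) = 0.59^(-0.02710) = 1.014402
δ_res = (-33.4 + 1000) × 1.014402 − 1000 = 980.521 − 1000 = -19.48 per mil

-19.5 per mil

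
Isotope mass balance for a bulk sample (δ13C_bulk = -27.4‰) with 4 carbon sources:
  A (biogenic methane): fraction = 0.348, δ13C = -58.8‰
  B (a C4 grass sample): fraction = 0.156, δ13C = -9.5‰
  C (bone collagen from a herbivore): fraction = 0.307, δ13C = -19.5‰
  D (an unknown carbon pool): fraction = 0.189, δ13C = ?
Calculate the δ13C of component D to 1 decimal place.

2.8‰

Isotope mass balance: δ_bulk = Σ fᵢ·δᵢ.
-27.4 = 0.348×(-58.8) + 0.156×(-9.5) + 0.307×(-19.5) + 0.189×δ_D
0.189·δ_D = -27.4 − (-27.931) = 0.531
δ_D = 0.531 / 0.189 = 2.81‰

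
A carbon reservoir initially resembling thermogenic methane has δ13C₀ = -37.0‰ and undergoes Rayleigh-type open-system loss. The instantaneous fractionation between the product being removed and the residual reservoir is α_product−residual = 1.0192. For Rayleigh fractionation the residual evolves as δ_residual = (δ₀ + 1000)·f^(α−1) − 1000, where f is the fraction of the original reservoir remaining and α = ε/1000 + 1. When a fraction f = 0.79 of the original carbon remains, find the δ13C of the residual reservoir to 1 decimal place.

Rayleigh residual: δ_res = (δ₀ + 1000)·f^(α−1) − 1000
α − 1 = 0.01920
f^(α−1) = 0.79^(0.01920) = 0.995484
δ_res = (-37.0 + 1000) × 0.995484 − 1000 = 958.651 − 1000 = -41.35‰

-41.3‰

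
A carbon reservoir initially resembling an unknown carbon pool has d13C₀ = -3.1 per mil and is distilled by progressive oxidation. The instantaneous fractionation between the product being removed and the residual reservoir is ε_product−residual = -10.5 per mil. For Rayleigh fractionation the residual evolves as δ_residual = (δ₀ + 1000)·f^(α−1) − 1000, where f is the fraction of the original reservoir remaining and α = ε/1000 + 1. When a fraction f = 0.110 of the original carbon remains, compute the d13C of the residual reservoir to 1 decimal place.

Rayleigh residual: δ_res = (δ₀ + 1000)·f^(α−1) − 1000
α = ε/1000 + 1 = 0.98950, so α − 1 = -0.01050
f^(α−1) = 0.110^(-0.01050) = 1.023447
δ_res = (-3.1 + 1000) × 1.023447 − 1000 = 1020.274 − 1000 = 20.27 per mil

20.3 per mil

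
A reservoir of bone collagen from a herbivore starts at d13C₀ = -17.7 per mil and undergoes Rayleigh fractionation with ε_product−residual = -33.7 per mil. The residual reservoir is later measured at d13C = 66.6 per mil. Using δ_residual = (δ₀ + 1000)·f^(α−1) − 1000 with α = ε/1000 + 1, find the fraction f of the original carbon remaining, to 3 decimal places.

0.087

α − 1 = ε/1000 = -0.0337
(δ_res + 1000)/(δ₀ + 1000) = (66.6 + 1000)/(-17.7 + 1000) = 1066.6/982.3 = 1.085819
f = 1.085819^(1/-0.0337) = exp(ln(1.085819)/-0.0337) = exp(0.08233/-0.0337)
f = exp(-2.4432) = 0.0869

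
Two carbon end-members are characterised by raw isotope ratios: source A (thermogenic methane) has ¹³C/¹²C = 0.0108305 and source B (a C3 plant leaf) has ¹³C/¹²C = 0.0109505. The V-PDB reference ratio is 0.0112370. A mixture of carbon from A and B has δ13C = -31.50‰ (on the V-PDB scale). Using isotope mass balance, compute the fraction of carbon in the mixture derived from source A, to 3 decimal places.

δ_A = (0.0108305/0.0112370 − 1)×1000 = (0.963825 − 1)×1000 = -36.175‰
δ_B = (0.0109505/0.0112370 − 1)×1000 = (0.974504 − 1)×1000 = -25.496‰
f_A = (δ_mix − δ_B)/(δ_A − δ_B) = (-31.50 − (-25.496))/(-36.175 − (-25.496))
f_A = -6.004 / -10.679 = 0.5622

0.562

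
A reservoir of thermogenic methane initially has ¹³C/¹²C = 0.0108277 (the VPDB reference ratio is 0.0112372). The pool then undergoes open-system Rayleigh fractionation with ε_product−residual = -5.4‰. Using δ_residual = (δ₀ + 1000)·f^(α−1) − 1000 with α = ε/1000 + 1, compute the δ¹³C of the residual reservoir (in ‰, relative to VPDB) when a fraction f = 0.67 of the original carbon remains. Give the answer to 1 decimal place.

-34.4‰

δ₀ = (0.0108277/0.0112372 − 1)×1000 = (0.963559 − 1)×1000 = -36.441‰
α − 1 = ε/1000 = -0.0054
f^(α−1) = 0.67^(-0.0054) = 1.002165
δ_res = (-36.441 + 1000) × 1.002165 − 1000 = 965.645 − 1000 = -34.36‰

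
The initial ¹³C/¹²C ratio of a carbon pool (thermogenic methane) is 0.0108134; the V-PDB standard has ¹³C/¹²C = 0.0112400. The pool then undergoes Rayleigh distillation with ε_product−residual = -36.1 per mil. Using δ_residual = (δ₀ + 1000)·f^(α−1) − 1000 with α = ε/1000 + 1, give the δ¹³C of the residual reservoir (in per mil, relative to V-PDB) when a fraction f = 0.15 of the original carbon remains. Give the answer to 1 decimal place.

δ₀ = (0.0108134/0.0112400 − 1)×1000 = (0.962046 − 1)×1000 = -37.954 per mil
α − 1 = ε/1000 = -0.0361
f^(α−1) = 0.15^(-0.0361) = 1.070886
δ_res = (-37.954 + 1000) × 1.070886 − 1000 = 1030.242 − 1000 = 30.24 per mil

30.2 per mil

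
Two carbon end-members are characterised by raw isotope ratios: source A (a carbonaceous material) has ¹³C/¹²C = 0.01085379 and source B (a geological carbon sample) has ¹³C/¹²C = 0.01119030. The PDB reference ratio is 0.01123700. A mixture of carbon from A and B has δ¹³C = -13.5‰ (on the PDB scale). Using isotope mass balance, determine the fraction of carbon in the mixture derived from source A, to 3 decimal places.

0.312

δ_A = (0.01085379/0.01123700 − 1)×1000 = (0.965897 − 1)×1000 = -34.103‰
δ_B = (0.01119030/0.01123700 − 1)×1000 = (0.995844 − 1)×1000 = -4.156‰
f_A = (δ_mix − δ_B)/(δ_A − δ_B) = (-13.5 − (-4.156))/(-34.103 − (-4.156))
f_A = -9.344 / -29.947 = 0.3120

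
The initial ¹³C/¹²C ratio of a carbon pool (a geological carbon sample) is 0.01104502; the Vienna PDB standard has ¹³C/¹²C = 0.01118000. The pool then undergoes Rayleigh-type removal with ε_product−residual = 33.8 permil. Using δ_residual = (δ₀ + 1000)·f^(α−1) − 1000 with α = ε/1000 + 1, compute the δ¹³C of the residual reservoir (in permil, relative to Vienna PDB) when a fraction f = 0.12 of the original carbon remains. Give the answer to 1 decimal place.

-80.4 permil

δ₀ = (0.01104502/0.01118000 − 1)×1000 = (0.987927 − 1)×1000 = -12.073 permil
α − 1 = ε/1000 = 0.0338
f^(α−1) = 0.12^(0.0338) = 0.930843
δ_res = (-12.073 + 1000) × 0.930843 − 1000 = 919.604 − 1000 = -80.40 permil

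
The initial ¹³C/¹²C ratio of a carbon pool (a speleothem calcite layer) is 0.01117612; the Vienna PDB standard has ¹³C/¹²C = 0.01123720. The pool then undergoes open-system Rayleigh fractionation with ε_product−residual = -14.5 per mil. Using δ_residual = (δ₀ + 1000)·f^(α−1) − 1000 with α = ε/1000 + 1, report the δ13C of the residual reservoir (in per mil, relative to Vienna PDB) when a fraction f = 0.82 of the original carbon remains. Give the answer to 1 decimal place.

-2.6 per mil

δ₀ = (0.01117612/0.01123720 − 1)×1000 = (0.994564 − 1)×1000 = -5.436 per mil
α − 1 = ε/1000 = -0.0145
f^(α−1) = 0.82^(-0.0145) = 1.002882
δ_res = (-5.436 + 1000) × 1.002882 − 1000 = 997.431 − 1000 = -2.57 per mil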